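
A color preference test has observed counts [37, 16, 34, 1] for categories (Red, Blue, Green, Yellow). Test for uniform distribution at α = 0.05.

Expected = 22 each. χ² = Σ(O-E)²/E = 38.455. df = 3, critical value = 7.815. Reject H₀.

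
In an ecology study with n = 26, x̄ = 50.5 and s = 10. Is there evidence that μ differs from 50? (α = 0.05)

t = (x̄ - μ₀)/(s/√n) = (50.5 - 50)/(10/√26) = 0.255. df = 25, critical t = ±2.06. Fail to reject H₀.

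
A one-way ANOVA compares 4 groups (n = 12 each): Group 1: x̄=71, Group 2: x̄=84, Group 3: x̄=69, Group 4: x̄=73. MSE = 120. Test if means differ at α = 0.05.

Grand mean = 74.25. SS_between = 1617.0, MS_between = 539.0. F = 4.492, F_crit ≈ 2.816. Reject H₀.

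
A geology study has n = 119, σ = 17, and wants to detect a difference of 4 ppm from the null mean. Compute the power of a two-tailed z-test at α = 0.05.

SE = σ/√n = 17/√119 = 1.558. Non-centrality λ = d/SE = 4/1.558 = 2.567. Power ≈ Φ(λ - z_{α/2}) = Φ(2.567 - 1.96) = Φ(0.607) = 0.728.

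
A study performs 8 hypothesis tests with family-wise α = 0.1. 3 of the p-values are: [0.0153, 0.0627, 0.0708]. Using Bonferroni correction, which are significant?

Bonferroni α = 0.1/8 = 0.0125. None of the given p-values are significant.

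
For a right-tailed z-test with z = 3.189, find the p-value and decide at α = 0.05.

p = P(Z > 3.189) = 1 - Φ(3.189) ≈ 0.0007. Since p < 0.05, reject H₀ (significant) at α = 0.05.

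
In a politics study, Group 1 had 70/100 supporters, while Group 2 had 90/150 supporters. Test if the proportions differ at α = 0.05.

p̂₁ = 0.7, p̂₂ = 0.6, pooled p̂ = 0.64. z = 1.614. Critical: ±1.96. Fail to reject H₀.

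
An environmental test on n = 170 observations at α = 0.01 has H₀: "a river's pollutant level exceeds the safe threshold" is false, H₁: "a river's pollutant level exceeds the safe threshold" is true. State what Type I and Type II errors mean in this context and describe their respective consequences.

Type I (false positive): concluding that a river's pollutant level exceeds the safe threshold when it is not — shutting down a compliant factory unnecessarily. Type II (false negative): failing to conclude that a river's pollutant level exceeds the safe threshold when it is — allowing unsafe pollution to continue. Which is costlier depends on domain priorities and is a judgement call rather than a statistical fact.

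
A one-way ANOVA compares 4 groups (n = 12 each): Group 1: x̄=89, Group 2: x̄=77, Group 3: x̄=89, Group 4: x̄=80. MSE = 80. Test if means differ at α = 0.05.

Grand mean = 83.75. SS_between = 1377.0, MS_between = 459.0. F = 5.737, F_crit ≈ 2.816. Reject H₀.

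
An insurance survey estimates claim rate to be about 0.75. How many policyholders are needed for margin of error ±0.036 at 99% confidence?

n = z²p(1-p)/E² = 2.576²×0.75×0.25/0.036² = 960.04 → n = 961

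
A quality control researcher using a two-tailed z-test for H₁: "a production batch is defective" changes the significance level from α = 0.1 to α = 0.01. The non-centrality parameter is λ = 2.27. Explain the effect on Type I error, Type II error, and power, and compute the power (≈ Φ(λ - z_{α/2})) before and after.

Decreasing α from 0.1 to 0.01:
• Type I error rate decreases (α is the Type I rate by definition).
• Critical value moves from z_{α/2} = 1.645 to 2.576, so power = Φ(λ - z_{α/2}) goes from Φ(2.27 - 1.645) = 0.734 to Φ(2.27 - 2.576) = 0.38.
• Type II error rate β = 1 - power therefore increases (0.266 → 0.62).
Appropriate when false positives are costly — here, scrapping a good batch — wasted material and cost for no reason.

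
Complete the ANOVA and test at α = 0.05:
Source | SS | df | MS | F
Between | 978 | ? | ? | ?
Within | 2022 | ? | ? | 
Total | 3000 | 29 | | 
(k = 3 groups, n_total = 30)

df_between = 2, df_within = 27. MS_between = 489.0, MS_within = 74.89. F = 6.53, F_crit ≈ 3.354. Reject H₀.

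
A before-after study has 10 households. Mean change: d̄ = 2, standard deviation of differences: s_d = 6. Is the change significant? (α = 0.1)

t = d̄/(s_d/√n) = 2/(6/√10) = 1.054. df = 9, critical t = ±1.833. Fail to reject H₀.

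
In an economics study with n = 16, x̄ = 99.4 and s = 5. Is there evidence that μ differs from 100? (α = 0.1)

t = (x̄ - μ₀)/(s/√n) = (99.4 - 100)/(5/√16) = -0.48. df = 15, critical t = ±1.753. Fail to reject H₀.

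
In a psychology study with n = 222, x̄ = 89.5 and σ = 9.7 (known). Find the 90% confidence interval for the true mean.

CI = x̄ ± z*(σ/√n) = 89.5 ± 1.645(9.7/√222) = 89.5 ± 1.07 = (88.43, 90.57)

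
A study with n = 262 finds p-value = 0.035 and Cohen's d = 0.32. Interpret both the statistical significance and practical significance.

Statistically significant (p = 0.035 < 0.05). Cohen's d = 0.32 indicates a small effect size. Both statistical and practical significance should be considered.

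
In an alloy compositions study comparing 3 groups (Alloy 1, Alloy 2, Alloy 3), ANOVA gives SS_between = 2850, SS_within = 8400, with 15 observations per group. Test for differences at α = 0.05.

df_between = 2, df_within = 42. F = MS_between/MS_within = 1425.0/200.0 = 7.125. F_crit ≈ 3.22. Reject H₀. At least one mean differs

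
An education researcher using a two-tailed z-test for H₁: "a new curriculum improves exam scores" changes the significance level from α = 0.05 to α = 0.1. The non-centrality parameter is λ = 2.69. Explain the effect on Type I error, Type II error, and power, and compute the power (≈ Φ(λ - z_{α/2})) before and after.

Increasing α from 0.05 to 0.1:
• Type I error rate increases (α is the Type I rate by definition).
• Critical value moves from z_{α/2} = 1.96 to 1.645, so power = Φ(λ - z_{α/2}) goes from Φ(2.69 - 1.96) = 0.767 to Φ(2.69 - 1.645) = 0.852.
• Type II error rate β = 1 - power therefore decreases (0.233 → 0.148).
Appropriate when false negatives are costly — here, keeping the old curriculum when the new one would have helped students.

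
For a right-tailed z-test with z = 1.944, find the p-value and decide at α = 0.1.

p = P(Z > 1.944) = 1 - Φ(1.944) ≈ 0.0259. Since p < 0.1, reject H₀ (significant) at α = 0.1.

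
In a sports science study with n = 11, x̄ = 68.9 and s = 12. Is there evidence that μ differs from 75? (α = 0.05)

t = (x̄ - μ₀)/(s/√n) = (68.9 - 75)/(12/√11) = -1.686. df = 10, critical t = ±2.228. Fail to reject H₀.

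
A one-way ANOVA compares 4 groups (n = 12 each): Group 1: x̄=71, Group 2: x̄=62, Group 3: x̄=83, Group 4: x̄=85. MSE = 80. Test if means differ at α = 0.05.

Grand mean = 75.25. SS_between = 4185.0, MS_between = 1395.0. F = 17.438, F_crit ≈ 2.816. Reject H₀.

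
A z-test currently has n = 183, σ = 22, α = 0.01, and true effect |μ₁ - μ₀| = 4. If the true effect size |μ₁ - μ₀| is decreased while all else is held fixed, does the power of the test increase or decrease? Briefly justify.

Power decreases: a smaller true effect decreases the non-centrality λ = |μ₁ - μ₀|/(σ/√n).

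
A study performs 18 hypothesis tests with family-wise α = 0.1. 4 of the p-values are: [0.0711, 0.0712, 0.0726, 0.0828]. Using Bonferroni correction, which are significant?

Bonferroni α = 0.1/18 = 0.00556. None of the given p-values are significant.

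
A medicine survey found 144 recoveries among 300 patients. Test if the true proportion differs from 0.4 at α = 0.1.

p̂ = 0.48, p₀ = 0.4. z = (p̂ - p₀)/√(p₀(1-p₀)/n) = 2.828. Critical: ±1.645. Reject H₀.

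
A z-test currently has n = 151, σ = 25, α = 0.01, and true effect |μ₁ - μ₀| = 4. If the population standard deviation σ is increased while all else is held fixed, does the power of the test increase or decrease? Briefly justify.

Power decreases: a larger σ inflates the standard error σ/√n, pulling the sampling distribution under H₁ back toward the critical value.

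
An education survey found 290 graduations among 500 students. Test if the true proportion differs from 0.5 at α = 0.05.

p̂ = 0.58, p₀ = 0.5. z = (p̂ - p₀)/√(p₀(1-p₀)/n) = 3.578. Critical: ±1.96. Reject H₀.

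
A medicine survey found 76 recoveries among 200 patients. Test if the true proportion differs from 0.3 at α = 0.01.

p̂ = 0.38, p₀ = 0.3. z = (p̂ - p₀)/√(p₀(1-p₀)/n) = 2.469. Critical: ±2.576. Fail to reject H₀.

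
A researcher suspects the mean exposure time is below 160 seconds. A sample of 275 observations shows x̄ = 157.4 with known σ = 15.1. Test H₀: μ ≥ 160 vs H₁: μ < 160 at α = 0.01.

z = -2.855. Critical value: -2.33. Reject H₀.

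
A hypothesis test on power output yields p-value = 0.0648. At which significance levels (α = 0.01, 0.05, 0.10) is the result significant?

p = 0.0648. Significant at: α = 0.1.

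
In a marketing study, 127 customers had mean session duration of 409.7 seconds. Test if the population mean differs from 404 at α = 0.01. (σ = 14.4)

z = (x̄ - μ₀)/(σ/√n) = (409.7 - 404)/(14.4/√127) = 4.461. Critical value: ±2.576. Since |4.461| > 2.576, Reject H₀.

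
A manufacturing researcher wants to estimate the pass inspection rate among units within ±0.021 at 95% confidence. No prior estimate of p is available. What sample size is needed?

Conservative approach: use p = 0.5 (maximizes p(1-p) = 0.25). n = z²(0.25)/E² = 1.96²×0.25/0.021² = 2177.8 → n = 2178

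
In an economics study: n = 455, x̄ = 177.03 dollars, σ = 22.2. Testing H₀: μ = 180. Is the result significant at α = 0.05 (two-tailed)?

z = (177.03 - 180)/(22.2/√455) = -2.854. Since |z| > 1.96, significant at α = 0.05.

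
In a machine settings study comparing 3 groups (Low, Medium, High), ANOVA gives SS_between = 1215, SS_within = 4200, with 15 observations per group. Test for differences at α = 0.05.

df_between = 2, df_within = 42. F = MS_between/MS_within = 607.5/100.0 = 6.075. F_crit ≈ 3.22. Reject H₀. At least one mean differs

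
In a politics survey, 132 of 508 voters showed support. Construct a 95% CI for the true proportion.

p̂ = 0.26. CI = p̂ ± z*√(p̂(1-p̂)/n) = (0.222, 0.298)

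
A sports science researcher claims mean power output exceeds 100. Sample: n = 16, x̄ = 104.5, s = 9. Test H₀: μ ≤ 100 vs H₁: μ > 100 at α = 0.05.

t = (104.5 - 100)/(9/√16) = 2.0, df = 15. Critical t = 1.753. Reject H₀.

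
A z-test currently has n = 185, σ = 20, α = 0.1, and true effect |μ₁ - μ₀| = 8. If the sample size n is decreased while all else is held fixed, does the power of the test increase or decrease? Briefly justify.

Power decreases: a smaller n inflates the standard error σ/√n, pulling the sampling distribution under H₁ back toward the critical value.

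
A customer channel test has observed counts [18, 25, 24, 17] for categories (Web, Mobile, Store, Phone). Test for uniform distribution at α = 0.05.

Expected = 21 each. χ² = Σ(O-E)²/E = 2.381. df = 3, critical value = 7.815. Fail to reject H₀.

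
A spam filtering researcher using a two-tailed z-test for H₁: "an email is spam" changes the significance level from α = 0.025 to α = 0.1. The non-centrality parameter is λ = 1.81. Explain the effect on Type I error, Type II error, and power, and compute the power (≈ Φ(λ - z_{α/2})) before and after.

Increasing α from 0.025 to 0.1:
• Type I error rate increases (α is the Type I rate by definition).
• Critical value moves from z_{α/2} = 2.241 to 1.645, so power = Φ(λ - z_{α/2}) goes from Φ(1.81 - 2.241) = 0.333 to Φ(1.81 - 1.645) = 0.566.
• Type II error rate β = 1 - power therefore decreases (0.667 → 0.434).
Appropriate when false negatives are costly — here, a spam email lands in the inbox.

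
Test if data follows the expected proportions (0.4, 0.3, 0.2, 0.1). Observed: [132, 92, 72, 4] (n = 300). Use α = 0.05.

Expected: [120.0, 90.0, 60.0, 30.0]. χ² = 26.178. df = 3, critical = 7.815. Reject H₀.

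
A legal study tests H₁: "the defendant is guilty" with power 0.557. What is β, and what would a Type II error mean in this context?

β = 1 - power = 1 - 0.557 = 0.443. A Type II error is failing to reject H₀ when H₀ is false (false negative) — here, failing to conclude that the defendant is guilty when in fact it is true. Consequence: acquitting a guilty person.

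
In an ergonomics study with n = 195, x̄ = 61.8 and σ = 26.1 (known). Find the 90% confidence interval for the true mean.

CI = x̄ ± z*(σ/√n) = 61.8 ± 1.645(26.1/√195) = 61.8 ± 3.07 = (58.73, 64.87)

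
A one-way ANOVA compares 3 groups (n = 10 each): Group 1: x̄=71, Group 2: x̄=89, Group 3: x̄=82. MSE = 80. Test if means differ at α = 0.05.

Grand mean = 80.67. SS_between = 1646.67, MS_between = 823.33. F = 10.292, F_crit ≈ 3.354. Reject H₀.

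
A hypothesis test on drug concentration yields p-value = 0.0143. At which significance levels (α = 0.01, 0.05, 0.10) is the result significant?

p = 0.0143. Significant at: α = 0.05, 0.1.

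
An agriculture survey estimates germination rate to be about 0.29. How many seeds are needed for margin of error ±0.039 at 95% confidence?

n = z²p(1-p)/E² = 1.96²×0.29×0.71/0.039² = 520.04 → n = 521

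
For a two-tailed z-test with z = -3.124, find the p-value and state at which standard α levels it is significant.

p = 2·P(Z > |-3.124|) = 2·(1 - Φ(3.124)) ≈ 0.0018. Significant at α = 0.1; Significant at α = 0.05; Significant at α = 0.01.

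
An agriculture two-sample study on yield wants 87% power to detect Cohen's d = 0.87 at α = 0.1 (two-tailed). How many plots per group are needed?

z_{α/2} = 1.645, z_β = Φ⁻¹(0.87) = 1.126. For large effect (d = 0.87): n per group = 2(z_{α/2} + z_β)²/d² = 2(1.645 + 1.126)²/0.87² = 20.3 → 21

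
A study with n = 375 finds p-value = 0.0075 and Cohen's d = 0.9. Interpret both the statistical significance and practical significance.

Statistically significant (p = 0.0075 < 0.05). Cohen's d = 0.9 indicates a large effect size. Both statistical and practical significance should be considered.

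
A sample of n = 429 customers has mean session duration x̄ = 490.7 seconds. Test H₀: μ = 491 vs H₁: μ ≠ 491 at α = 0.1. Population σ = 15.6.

z = (x̄ - μ₀)/(σ/√n) = (490.7 - 491)/(15.6/√429) = -0.398. Critical value: ±1.645. Since |-0.398| ≤ 1.645, Fail to reject H₀.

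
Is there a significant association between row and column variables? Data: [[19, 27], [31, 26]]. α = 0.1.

χ² = 1.744. df = 1, critical = 2.706. Fail to reject H₀. No evidence of dependence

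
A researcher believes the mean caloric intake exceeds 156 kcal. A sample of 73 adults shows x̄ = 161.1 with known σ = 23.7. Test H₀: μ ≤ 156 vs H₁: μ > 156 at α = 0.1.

z = 1.839. Critical value: 1.28. Reject H₀.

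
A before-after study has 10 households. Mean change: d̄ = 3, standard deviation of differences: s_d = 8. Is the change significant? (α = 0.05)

t = d̄/(s_d/√n) = 3/(8/√10) = 1.186. df = 9, critical t = ±2.262. Fail to reject H₀.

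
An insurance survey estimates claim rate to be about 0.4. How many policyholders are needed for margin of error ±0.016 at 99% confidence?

n = z²p(1-p)/E² = 2.576²×0.4×0.6/0.016² = 6221.04 → n = 6222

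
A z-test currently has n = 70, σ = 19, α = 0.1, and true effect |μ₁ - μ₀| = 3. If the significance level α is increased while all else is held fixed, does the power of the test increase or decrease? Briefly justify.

Power increases: a larger α lowers the critical value, so more of the H₁ sampling distribution falls in the rejection region.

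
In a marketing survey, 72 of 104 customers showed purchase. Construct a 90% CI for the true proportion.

p̂ = 0.692. CI = p̂ ± z*√(p̂(1-p̂)/n) = (0.618, 0.767)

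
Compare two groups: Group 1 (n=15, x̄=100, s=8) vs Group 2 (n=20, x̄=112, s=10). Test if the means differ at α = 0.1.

Pooled sp = 9.2. t = -3.817, df = 33. Critical t = ±1.692. Reject H₀.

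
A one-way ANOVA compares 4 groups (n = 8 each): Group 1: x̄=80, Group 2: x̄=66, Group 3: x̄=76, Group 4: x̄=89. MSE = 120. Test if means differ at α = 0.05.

Grand mean = 77.75. SS_between = 2182.0, MS_between = 727.33. F = 6.061, F_crit ≈ 2.947. Reject H₀.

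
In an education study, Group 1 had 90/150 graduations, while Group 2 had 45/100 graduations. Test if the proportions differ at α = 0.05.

p̂₁ = 0.6, p̂₂ = 0.45, pooled p̂ = 0.54. z = 2.331. Critical: ±1.96. Reject H₀.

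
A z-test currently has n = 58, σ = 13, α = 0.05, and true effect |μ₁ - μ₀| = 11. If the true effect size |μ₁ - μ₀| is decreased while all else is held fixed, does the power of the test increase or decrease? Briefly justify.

Power decreases: a smaller true effect decreases the non-centrality λ = |μ₁ - μ₀|/(σ/√n).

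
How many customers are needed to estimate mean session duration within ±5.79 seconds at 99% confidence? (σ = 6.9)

n = (z*σ/E)² = (2.576×6.9/5.79)² = 9.4 → n = 10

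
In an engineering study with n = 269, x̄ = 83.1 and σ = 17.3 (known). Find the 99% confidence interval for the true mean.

CI = x̄ ± z*(σ/√n) = 83.1 ± 2.576(17.3/√269) = 83.1 ± 2.72 = (80.38, 85.82)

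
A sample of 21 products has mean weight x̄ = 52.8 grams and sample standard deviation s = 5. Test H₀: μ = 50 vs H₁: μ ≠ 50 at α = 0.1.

t = (x̄ - μ₀)/(s/√n) = (52.8 - 50)/(5/√21) = 2.566. df = 20, critical t = ±1.725. Reject H₀.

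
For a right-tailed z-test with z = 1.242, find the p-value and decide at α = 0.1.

p = P(Z > 1.242) = 1 - Φ(1.242) ≈ 0.1071. Since p ≥ 0.1, fail to reject H₀ (not significant) at α = 0.1.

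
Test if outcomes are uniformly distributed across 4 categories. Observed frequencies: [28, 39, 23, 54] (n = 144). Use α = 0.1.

Expected = 36 each. χ² = Σ(O-E)²/E = 15.722. df = 3, critical value = 6.251. Reject H₀.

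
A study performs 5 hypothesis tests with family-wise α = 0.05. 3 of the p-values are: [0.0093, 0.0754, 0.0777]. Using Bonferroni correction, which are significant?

Bonferroni α = 0.05/5 = 0.01. Significant p-values: [0.0093]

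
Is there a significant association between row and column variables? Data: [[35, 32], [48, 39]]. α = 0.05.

χ² = 0.131. df = 1, critical = 3.841. Fail to reject H₀. No evidence of dependence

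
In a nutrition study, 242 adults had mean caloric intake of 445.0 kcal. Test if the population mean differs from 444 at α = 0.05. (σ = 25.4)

z = (x̄ - μ₀)/(σ/√n) = (445.0 - 444)/(25.4/√242) = 0.612. Critical value: ±1.96. Since |0.612| ≤ 1.96, Fail to reject H₀.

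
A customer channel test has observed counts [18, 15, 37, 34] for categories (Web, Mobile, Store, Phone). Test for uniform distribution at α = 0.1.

Expected = 26 each. χ² = Σ(O-E)²/E = 14.231. df = 3, critical value = 6.251. Reject H₀.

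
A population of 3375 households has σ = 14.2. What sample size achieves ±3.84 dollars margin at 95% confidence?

Without FPC: n₀ = (1.96×14.2/3.84)² = 52.532. With FPC: n = n₀N/(n₀+N-1) = 51.7 → n = 52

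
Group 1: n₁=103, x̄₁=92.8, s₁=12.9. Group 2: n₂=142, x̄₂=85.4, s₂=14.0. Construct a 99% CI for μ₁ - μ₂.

Difference = 7.4. SE = √(12.9²/103 + 14.0²/142) = 1.731. CI = (2.94, 11.86)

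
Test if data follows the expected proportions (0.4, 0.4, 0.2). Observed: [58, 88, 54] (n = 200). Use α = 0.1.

Expected: [80.0, 80.0, 40.0]. χ² = 11.75. df = 2, critical = 4.605. Reject H₀.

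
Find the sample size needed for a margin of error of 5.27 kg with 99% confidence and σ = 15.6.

n = (z*σ/E)² = (2.576×15.6/5.27)² = 58.1 → n = 59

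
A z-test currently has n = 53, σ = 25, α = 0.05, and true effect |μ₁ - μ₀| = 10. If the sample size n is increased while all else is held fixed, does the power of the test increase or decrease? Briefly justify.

Power increases: a larger n shrinks the standard error σ/√n, moving the sampling distribution under H₁ further from the critical value.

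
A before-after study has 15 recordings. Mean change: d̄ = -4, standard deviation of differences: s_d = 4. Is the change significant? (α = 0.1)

t = d̄/(s_d/√n) = -4/(4/√15) = -3.873. df = 14, critical t = ±1.761. Reject H₀.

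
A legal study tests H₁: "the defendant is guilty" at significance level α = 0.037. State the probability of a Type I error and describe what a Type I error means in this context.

P(Type I error) = α = 0.037. A Type I error is rejecting H₀ when H₀ is actually true (false positive) — here, concluding that the defendant is guilty when in fact this is not the case. Consequence: convicting an innocent person.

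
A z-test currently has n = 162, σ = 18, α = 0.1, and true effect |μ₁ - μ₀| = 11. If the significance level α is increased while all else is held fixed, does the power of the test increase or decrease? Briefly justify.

Power increases: a larger α lowers the critical value, so more of the H₁ sampling distribution falls in the rejection region.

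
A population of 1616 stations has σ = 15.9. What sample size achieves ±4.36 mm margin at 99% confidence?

Without FPC: n₀ = (2.576×15.9/4.36)² = 88.25. With FPC: n = n₀N/(n₀+N-1) = 83.7 → n = 84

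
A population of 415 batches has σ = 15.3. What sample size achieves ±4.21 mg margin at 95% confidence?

Without FPC: n₀ = (1.96×15.3/4.21)² = 50.738. With FPC: n = n₀N/(n₀+N-1) = 45.3 → n = 46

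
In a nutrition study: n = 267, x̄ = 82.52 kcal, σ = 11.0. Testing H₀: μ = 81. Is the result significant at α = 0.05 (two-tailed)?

z = (82.52 - 81)/(11.0/√267) = 2.258. Since |z| > 1.96, significant at α = 0.05.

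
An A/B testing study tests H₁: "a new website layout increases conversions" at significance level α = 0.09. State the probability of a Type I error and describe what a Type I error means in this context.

P(Type I error) = α = 0.09. A Type I error is rejecting H₀ when H₀ is actually true (false positive) — here, concluding that a new website layout increases conversions when in fact this is not the case. Consequence: rolling out a layout that doesn't actually help — wasted engineering effort.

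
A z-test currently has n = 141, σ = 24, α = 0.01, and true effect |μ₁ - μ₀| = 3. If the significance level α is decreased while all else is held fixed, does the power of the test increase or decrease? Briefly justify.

Power decreases: a smaller α raises the critical value, so less of the H₁ sampling distribution falls in the rejection region.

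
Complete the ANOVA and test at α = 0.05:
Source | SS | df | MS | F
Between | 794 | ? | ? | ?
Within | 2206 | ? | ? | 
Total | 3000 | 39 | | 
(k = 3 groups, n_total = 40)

df_between = 2, df_within = 37. MS_between = 397.0, MS_within = 59.62. F = 6.659, F_crit ≈ 3.252. Reject H₀.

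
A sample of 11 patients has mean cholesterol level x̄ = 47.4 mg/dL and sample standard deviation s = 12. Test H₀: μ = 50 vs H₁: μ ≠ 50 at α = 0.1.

t = (x̄ - μ₀)/(s/√n) = (47.4 - 50)/(12/√11) = -0.719. df = 10, critical t = ±1.812. Fail to reject H₀.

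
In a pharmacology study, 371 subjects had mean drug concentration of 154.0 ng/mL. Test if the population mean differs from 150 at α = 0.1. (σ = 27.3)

z = (x̄ - μ₀)/(σ/√n) = (154.0 - 150)/(27.3/√371) = 2.822. Critical value: ±1.645. Since |2.822| > 1.645, Reject H₀.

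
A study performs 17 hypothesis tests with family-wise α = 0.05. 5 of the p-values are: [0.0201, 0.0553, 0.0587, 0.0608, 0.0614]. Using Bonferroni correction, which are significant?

Bonferroni α = 0.05/17 = 0.00294. None of the given p-values are significant.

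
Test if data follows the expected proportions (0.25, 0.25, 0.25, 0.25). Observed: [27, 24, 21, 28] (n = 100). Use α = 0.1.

Expected: [25.0, 25.0, 25.0, 25.0]. χ² = 1.2. df = 3, critical = 6.251. Fail to reject H₀.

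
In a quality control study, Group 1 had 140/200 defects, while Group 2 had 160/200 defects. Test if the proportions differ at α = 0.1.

p̂₁ = 0.7, p̂₂ = 0.8, pooled p̂ = 0.75. z = -2.309. Critical: ±1.645. Reject H₀.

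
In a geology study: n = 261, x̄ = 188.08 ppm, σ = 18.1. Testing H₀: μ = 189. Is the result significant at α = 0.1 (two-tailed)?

z = (188.08 - 189)/(18.1/√261) = -0.821. Since |z| ≤ 1.645, not significant at α = 0.1.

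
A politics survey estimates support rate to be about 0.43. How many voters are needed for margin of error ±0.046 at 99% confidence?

n = z²p(1-p)/E² = 2.576²×0.43×0.57/0.046² = 768.6 → n = 769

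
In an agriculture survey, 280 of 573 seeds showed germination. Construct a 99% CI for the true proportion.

p̂ = 0.489. CI = p̂ ± z*√(p̂(1-p̂)/n) = (0.435, 0.542)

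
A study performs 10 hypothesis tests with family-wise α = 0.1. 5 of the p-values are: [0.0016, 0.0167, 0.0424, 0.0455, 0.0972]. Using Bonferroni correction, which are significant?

Bonferroni α = 0.1/10 = 0.01. Significant p-values: [0.0016]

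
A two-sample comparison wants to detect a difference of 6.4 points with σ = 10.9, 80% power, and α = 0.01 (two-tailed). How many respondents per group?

n per group = 2(z_α/2 + z_β)²σ²/d² = 2×(2.576 + 0.84)²×10.9²/6.4² = 67.7 → n = 68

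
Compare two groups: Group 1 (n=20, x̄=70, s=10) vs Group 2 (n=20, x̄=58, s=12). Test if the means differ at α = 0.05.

Pooled sp = 11.05. t = 3.436, df = 38. Critical t = ±2.024. Reject H₀.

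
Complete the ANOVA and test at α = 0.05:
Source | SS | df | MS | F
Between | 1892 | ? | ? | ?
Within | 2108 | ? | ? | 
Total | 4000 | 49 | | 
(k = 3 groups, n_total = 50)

df_between = 2, df_within = 47. MS_between = 946.0, MS_within = 44.85. F = 21.092, F_crit ≈ 3.195. Reject H₀.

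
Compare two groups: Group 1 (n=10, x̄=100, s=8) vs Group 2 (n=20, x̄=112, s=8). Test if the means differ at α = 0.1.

Pooled sp = 8.0. t = -3.873, df = 28. Critical t = ±1.701. Reject H₀.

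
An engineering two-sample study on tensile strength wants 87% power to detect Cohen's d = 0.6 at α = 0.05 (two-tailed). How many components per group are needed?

z_{α/2} = 1.96, z_β = Φ⁻¹(0.87) = 1.126. For medium effect (d = 0.6): n per group = 2(z_{α/2} + z_β)²/d² = 2(1.96 + 1.126)²/0.6² = 52.9 → 53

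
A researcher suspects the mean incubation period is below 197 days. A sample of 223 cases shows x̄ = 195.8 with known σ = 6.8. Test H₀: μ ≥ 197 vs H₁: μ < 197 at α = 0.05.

z = -2.635. Critical value: -1.645. Reject H₀.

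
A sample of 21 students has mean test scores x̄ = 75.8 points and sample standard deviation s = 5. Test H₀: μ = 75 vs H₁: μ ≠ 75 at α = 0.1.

t = (x̄ - μ₀)/(s/√n) = (75.8 - 75)/(5/√21) = 0.733. df = 20, critical t = ±1.725. Fail to reject H₀.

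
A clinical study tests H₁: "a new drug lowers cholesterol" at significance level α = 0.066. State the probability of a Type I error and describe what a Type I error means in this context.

P(Type I error) = α = 0.066. A Type I error is rejecting H₀ when H₀ is actually true (false positive) — here, concluding that a new drug lowers cholesterol when in fact this is not the case. Consequence: approving an ineffective drug — patients take a useless medication and may skip effective alternatives.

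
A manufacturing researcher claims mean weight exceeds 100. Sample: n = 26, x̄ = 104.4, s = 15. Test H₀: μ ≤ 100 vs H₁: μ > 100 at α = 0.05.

t = (104.4 - 100)/(15/√26) = 1.496, df = 25. Critical t = 1.708. Fail to reject H₀.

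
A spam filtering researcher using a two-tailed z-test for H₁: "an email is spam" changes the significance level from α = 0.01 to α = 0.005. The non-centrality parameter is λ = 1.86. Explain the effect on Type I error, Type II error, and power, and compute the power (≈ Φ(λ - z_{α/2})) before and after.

Decreasing α from 0.01 to 0.005:
• Type I error rate decreases (α is the Type I rate by definition).
• Critical value moves from z_{α/2} = 2.576 to 2.807, so power = Φ(λ - z_{α/2}) goes from Φ(1.86 - 2.576) = 0.237 to Φ(1.86 - 2.807) = 0.172.
• Type II error rate β = 1 - power therefore increases (0.763 → 0.828).
Appropriate when false positives are costly — here, a legitimate email is sent to the spam folder and the user misses it.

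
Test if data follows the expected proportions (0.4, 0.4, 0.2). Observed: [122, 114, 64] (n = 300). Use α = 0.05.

Expected: [120.0, 120.0, 60.0]. χ² = 0.6. df = 2, critical = 5.991. Fail to reject H₀.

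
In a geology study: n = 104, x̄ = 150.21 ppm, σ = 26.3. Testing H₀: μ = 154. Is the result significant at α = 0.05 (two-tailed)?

z = (150.21 - 154)/(26.3/√104) = -1.47. Since |z| ≤ 1.96, not significant at α = 0.05.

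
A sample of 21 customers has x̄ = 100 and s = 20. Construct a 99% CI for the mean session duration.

CI = x̄ ± t*(s/√n) = 100 ± 2.845(20/√21) = (87.58, 112.42)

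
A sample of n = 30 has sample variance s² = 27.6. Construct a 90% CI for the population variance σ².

df = 29. χ²_{0.05} = 42.557, χ²_{0.95} = 17.708. CI for σ² = ((n-1)s²/χ²_{α/2}, (n-1)s²/χ²_{1-α/2}) = (29·27.6/42.557, 29·27.6/17.708) = (18.81, 45.2)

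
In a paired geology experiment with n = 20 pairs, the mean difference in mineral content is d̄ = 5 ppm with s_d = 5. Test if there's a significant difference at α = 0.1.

t = d̄/(s_d/√n) = 5/(5/√20) = 4.472. df = 19, critical t = ±1.729. Reject H₀.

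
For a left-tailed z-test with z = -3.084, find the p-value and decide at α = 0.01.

p = P(Z < -3.084) = Φ(-3.084) ≈ 0.001. Since p < 0.01, reject H₀ (significant) at α = 0.01.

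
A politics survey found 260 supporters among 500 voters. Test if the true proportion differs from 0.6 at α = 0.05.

p̂ = 0.52, p₀ = 0.6. z = (p̂ - p₀)/√(p₀(1-p₀)/n) = -3.651. Critical: ±1.96. Reject H₀.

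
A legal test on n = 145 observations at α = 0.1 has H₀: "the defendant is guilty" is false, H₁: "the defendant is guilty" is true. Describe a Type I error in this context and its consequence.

Type I error: rejecting H₀ when it is true — concluding that the defendant is guilty when in fact it is not. Consequence: convicting an innocent person.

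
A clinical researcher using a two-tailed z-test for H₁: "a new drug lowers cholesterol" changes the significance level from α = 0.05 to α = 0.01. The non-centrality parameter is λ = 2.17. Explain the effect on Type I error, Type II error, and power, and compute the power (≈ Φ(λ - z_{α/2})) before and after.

Decreasing α from 0.05 to 0.01:
• Type I error rate decreases (α is the Type I rate by definition).
• Critical value moves from z_{α/2} = 1.96 to 2.576, so power = Φ(λ - z_{α/2}) goes from Φ(2.17 - 1.96) = 0.583 to Φ(2.17 - 2.576) = 0.342.
• Type II error rate β = 1 - power therefore increases (0.417 → 0.658).
Appropriate when false positives are costly — here, approving an ineffective drug — patients take a useless medication and may skip effective alternatives.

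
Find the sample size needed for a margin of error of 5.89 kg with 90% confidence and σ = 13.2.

n = (z*σ/E)² = (1.645×13.2/5.89)² = 13.6 → n = 14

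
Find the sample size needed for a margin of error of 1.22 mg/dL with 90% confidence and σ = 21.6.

n = (z*σ/E)² = (1.645×21.6/1.22)² = 848.2 → n = 849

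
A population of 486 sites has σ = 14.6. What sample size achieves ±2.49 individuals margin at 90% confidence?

Without FPC: n₀ = (1.645×14.6/2.49)² = 93.033. With FPC: n = n₀N/(n₀+N-1) = 78.2 → n = 79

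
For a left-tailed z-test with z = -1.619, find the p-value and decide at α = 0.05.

p = P(Z < -1.619) = Φ(-1.619) ≈ 0.0527. Since p ≥ 0.05, fail to reject H₀ (not significant) at α = 0.05.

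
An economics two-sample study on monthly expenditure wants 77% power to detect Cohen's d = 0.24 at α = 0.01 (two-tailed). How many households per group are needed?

z_{α/2} = 2.576, z_β = Φ⁻¹(0.77) = 0.739. For small effect (d = 0.24): n per group = 2(z_{α/2} + z_β)²/d² = 2(2.576 + 0.739)²/0.24² = 381.6 → 382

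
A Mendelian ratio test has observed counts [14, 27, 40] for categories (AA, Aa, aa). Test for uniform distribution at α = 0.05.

Expected = 27 each. χ² = Σ(O-E)²/E = 12.519. df = 2, critical value = 5.991. Reject H₀.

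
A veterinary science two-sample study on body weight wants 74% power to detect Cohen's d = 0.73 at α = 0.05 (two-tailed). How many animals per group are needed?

z_{α/2} = 1.96, z_β = Φ⁻¹(0.74) = 0.643. For medium effect (d = 0.73): n per group = 2(z_{α/2} + z_β)²/d² = 2(1.96 + 0.643)²/0.73² = 25.4 → 26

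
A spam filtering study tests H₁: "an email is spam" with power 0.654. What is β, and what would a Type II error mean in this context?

β = 1 - power = 1 - 0.654 = 0.346. A Type II error is failing to reject H₀ when H₀ is false (false negative) — here, failing to conclude that an email is spam when in fact it is true. Consequence: a spam email lands in the inbox.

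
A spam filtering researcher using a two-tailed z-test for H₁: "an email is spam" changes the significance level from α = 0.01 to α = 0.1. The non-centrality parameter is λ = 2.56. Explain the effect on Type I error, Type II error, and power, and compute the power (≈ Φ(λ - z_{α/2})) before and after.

Increasing α from 0.01 to 0.1:
• Type I error rate increases (α is the Type I rate by definition).
• Critical value moves from z_{α/2} = 2.576 to 1.645, so power = Φ(λ - z_{α/2}) goes from Φ(2.56 - 2.576) = 0.494 to Φ(2.56 - 1.645) = 0.82.
• Type II error rate β = 1 - power therefore decreases (0.506 → 0.18).
Appropriate when false negatives are costly — here, a spam email lands in the inbox.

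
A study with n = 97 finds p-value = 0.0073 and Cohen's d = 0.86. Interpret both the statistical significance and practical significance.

Statistically significant (p = 0.0073 < 0.05). Cohen's d = 0.86 indicates a large effect size. Both statistical and practical significance should be considered.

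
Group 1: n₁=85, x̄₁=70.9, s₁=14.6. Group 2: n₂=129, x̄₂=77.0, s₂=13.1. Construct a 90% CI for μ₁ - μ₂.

Difference = -6.1. SE = √(14.6²/85 + 13.1²/129) = 1.959. CI = (-9.32, -2.88)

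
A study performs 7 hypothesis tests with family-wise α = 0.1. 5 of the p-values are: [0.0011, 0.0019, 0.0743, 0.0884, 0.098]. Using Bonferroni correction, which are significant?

Bonferroni α = 0.1/7 = 0.01429. Significant p-values: [0.0011, 0.0019]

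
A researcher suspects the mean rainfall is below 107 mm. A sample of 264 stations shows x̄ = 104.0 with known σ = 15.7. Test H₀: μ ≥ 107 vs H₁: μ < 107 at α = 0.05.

z = -3.105. Critical value: -1.645. Reject H₀.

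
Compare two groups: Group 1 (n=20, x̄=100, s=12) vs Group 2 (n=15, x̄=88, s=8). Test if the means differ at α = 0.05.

Pooled sp = 10.49. t = 3.349, df = 33. Critical t = ±2.035. Reject H₀.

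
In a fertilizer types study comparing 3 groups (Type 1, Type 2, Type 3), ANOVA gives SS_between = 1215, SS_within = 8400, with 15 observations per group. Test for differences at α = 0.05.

df_between = 2, df_within = 42. F = MS_between/MS_within = 607.5/200.0 = 3.038. F_crit ≈ 3.22. Fail to reject H₀.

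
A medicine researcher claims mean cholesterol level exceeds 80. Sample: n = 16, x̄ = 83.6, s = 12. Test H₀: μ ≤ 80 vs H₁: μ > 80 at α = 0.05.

t = (83.6 - 80)/(12/√16) = 1.2, df = 15. Critical t = 1.753. Fail to reject H₀.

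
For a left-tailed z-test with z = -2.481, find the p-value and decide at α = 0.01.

p = P(Z < -2.481) = Φ(-2.481) ≈ 0.0066. Since p < 0.01, reject H₀ (significant) at α = 0.01.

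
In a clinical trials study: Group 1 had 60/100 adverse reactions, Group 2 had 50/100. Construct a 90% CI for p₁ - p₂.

p̂₁ = 0.6, p̂₂ = 0.5. Difference = 0.1. CI = (-0.015, 0.215)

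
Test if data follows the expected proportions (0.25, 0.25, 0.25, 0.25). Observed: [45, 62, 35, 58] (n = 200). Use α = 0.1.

Expected: [50.0, 50.0, 50.0, 50.0]. χ² = 9.16. df = 3, critical = 6.251. Reject H₀.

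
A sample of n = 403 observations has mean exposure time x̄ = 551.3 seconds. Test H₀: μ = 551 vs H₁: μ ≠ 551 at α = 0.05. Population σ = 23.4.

z = (x̄ - μ₀)/(σ/√n) = (551.3 - 551)/(23.4/√403) = 0.257. Critical value: ±1.96. Since |0.257| ≤ 1.96, Fail to reject H₀.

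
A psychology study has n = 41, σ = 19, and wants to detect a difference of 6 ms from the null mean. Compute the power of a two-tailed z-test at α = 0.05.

SE = σ/√n = 19/√41 = 2.967. Non-centrality λ = d/SE = 6/2.967 = 2.022. Power ≈ Φ(λ - z_{α/2}) = Φ(2.022 - 1.96) = Φ(0.062) = 0.525.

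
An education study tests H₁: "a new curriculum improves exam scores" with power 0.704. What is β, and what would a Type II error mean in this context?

β = 1 - power = 1 - 0.704 = 0.296. A Type II error is failing to reject H₀ when H₀ is false (false negative) — here, failing to conclude that a new curriculum improves exam scores when in fact it is true. Consequence: keeping the old curriculum when the new one would have helped students.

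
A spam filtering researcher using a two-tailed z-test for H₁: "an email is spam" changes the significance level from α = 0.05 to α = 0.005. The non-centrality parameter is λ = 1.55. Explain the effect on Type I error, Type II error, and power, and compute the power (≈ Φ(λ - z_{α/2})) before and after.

Decreasing α from 0.05 to 0.005:
• Type I error rate decreases (α is the Type I rate by definition).
• Critical value moves from z_{α/2} = 1.96 to 2.807, so power = Φ(λ - z_{α/2}) goes from Φ(1.55 - 1.96) = 0.341 to Φ(1.55 - 2.807) = 0.104.
• Type II error rate β = 1 - power therefore increases (0.659 → 0.896).
Appropriate when false positives are costly — here, a legitimate email is sent to the spam folder and the user misses it.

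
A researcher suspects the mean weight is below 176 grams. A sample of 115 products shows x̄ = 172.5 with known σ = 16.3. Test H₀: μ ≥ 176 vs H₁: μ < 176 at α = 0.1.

z = -2.303. Critical value: -1.28. Reject H₀.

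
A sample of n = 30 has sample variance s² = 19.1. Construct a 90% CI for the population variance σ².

df = 29. χ²_{0.05} = 42.557, χ²_{0.95} = 17.708. CI for σ² = ((n-1)s²/χ²_{α/2}, (n-1)s²/χ²_{1-α/2}) = (29·19.1/42.557, 29·19.1/17.708) = (13.02, 31.28)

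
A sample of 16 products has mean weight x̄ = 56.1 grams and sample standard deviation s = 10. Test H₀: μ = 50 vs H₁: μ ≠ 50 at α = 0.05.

t = (x̄ - μ₀)/(s/√n) = (56.1 - 50)/(10/√16) = 2.44. df = 15, critical t = ±2.131. Reject H₀.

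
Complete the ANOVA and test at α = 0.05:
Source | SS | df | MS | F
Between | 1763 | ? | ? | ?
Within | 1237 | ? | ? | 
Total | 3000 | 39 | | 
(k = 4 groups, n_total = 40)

df_between = 3, df_within = 36. MS_between = 587.67, MS_within = 34.36. F = 17.103, F_crit ≈ 2.866. Reject H₀.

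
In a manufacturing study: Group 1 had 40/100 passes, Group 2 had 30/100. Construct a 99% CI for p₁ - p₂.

p̂₁ = 0.4, p̂₂ = 0.3. Difference = 0.1. CI = (-0.073, 0.273)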